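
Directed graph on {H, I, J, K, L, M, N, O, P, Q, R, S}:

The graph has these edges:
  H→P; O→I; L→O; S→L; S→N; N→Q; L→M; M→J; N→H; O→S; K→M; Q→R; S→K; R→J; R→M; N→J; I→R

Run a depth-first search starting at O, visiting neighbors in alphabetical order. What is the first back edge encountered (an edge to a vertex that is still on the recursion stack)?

DFS from O (visiting neighbors in alphabetical order); mark gray on enter, black on exit:
O gray
  I gray
    R gray
      J gray
      J black
      M gray
        M→J: J black — skip
      M black
    R black
  I black
  S gray
    K gray
      K→M: M black — skip
    K black
    L gray
      L→M: M black — skip
      L→O: O is gray → back edge
First back edge: L → O.

L→O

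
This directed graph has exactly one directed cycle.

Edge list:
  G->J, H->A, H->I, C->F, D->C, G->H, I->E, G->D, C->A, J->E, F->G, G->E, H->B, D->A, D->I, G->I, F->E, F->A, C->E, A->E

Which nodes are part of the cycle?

C, D, F, G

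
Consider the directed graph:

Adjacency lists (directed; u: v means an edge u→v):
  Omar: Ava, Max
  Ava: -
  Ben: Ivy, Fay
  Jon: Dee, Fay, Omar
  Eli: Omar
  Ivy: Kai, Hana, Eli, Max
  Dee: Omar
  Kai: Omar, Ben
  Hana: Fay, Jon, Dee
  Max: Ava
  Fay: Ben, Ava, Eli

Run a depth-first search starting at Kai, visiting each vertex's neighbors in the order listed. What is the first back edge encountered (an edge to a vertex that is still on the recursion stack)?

Ivy→Kai

DFS from Kai (visiting each vertex's neighbors in the order listed); mark gray on enter, black on exit:
Kai gray
  Omar gray
    Ava gray
    Ava black
    Max gray
      Max→Ava: Ava black — skip
    Max black
  Omar black
  Ben gray
    Ivy gray
      Ivy→Kai: Kai is gray → back edge
First back edge: Ivy → Kai.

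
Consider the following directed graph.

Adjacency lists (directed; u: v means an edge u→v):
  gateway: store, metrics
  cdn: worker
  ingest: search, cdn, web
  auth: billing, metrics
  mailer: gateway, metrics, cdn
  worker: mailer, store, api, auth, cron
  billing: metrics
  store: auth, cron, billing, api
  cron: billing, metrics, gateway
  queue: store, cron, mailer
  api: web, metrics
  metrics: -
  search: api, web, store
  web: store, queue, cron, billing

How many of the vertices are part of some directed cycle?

A vertex is on a directed cycle iff it belongs to a strongly connected component of size ≥ 2 (or has a self-loop).
The vertices on cycles are {api, cdn, web, cron, queue, store, mailer, worker, gateway} — 9 in total.

9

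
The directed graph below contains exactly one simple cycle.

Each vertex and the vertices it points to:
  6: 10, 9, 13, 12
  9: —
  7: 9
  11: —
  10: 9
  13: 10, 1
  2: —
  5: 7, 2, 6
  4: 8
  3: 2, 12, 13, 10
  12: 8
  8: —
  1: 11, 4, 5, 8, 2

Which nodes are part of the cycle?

1, 5, 6, 13

DFS with gray/black marking from 13:
13 gray
  10 gray
    9 gray
    9 black
  10 black
  1 gray
    11 gray
    11 black
    4 gray
      8 gray
      8 black
    4 black
    5 gray
      7 gray
        7→9: 9 black — skip
      7 black
      2 gray
      2 black
      6 gray
        6→10: 10 black — skip
        6→9: 9 black — skip
        6→13: 13 is gray → back edge
Back edge closes the cycle 13 → 1 → 5 → 6 → 13; its vertices are {1, 5, 6, 13}.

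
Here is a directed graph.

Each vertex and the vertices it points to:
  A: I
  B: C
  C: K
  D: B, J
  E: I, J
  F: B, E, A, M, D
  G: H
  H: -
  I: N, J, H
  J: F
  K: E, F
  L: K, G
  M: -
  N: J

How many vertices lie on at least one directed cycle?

10

A vertex is on a directed cycle iff it belongs to a strongly connected component of size ≥ 2 (or has a self-loop).
The vertices on cycles are {A, B, C, D, E, F, I, J, K, N} — 10 in total.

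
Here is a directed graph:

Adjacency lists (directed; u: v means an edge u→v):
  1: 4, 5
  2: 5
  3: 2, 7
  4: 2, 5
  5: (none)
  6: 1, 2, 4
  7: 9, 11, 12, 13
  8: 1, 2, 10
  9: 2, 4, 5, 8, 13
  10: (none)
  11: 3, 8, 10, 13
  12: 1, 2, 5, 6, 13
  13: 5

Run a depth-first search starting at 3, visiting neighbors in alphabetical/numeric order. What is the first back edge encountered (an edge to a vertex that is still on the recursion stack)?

DFS from 3 (visiting neighbors in alphabetical/numeric order); mark gray on enter, black on exit:
3 gray
  2 gray
    5 gray
    5 black
  2 black
  7 gray
    9 gray
      9→2: 2 black — skip
      4 gray
        4→2: 2 black — skip
        4→5: 5 black — skip
      4 black
      9→5: 5 black — skip
      8 gray
        1 gray
          1→4: 4 black — skip
          1→5: 5 black — skip
        1 black
        8→2: 2 black — skip
        10 gray
        10 black
      8 black
      13 gray
        13→5: 5 black — skip
      13 black
    9 black
    11 gray
      11→3: 3 is gray → back edge
First back edge: 11 → 3.

11->3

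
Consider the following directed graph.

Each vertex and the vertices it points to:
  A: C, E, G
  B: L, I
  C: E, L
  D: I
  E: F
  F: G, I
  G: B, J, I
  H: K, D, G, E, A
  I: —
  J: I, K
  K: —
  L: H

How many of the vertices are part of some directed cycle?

A vertex is on a directed cycle iff it belongs to a strongly connected component of size ≥ 2 (or has a self-loop).
The vertices on cycles are {A, B, C, E, F, G, H, L} — 8 in total.

8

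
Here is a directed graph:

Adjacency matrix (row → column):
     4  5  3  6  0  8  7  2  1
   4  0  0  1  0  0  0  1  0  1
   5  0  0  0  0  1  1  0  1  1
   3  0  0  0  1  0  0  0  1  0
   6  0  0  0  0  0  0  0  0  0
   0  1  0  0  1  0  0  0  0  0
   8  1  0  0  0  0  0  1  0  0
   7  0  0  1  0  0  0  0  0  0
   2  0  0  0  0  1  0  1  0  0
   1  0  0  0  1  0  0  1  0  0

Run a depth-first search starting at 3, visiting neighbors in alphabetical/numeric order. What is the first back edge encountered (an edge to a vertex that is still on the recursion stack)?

DFS from 3 (visiting neighbors in alphabetical/numeric order); mark gray on enter, black on exit:
3 gray
  2 gray
    0 gray
      4 gray
        1 gray
          6 gray
          6 black
          7 gray
            7→3: 3 is gray → back edge
First back edge: 7 → 3.

7->3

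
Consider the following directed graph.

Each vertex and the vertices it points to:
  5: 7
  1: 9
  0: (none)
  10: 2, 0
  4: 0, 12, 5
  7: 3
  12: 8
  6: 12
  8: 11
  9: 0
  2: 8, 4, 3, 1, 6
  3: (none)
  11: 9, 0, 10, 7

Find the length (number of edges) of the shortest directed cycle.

4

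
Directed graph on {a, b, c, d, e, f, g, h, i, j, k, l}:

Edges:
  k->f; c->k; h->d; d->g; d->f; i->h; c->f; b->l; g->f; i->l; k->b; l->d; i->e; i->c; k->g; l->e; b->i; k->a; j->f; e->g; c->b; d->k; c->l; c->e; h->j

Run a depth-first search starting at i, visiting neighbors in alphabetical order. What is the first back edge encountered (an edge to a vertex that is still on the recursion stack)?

DFS from i (visiting neighbors in alphabetical order); mark gray on enter, black on exit:
i gray
  c gray
    b gray
      b→i: i is gray → back edge
First back edge: b → i.

b→i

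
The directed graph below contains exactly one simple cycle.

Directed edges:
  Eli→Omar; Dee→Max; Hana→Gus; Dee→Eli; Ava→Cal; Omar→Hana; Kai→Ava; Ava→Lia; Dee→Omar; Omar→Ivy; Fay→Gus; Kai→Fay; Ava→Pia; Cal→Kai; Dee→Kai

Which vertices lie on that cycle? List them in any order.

Ava, Cal, Kai

DFS with gray/black marking from Kai:
Kai gray
  Ava gray
    Cal gray
      Cal→Kai: Kai is gray → back edge
Back edge closes the cycle Kai → Ava → Cal → Kai; its vertices are {Ava, Cal, Kai}.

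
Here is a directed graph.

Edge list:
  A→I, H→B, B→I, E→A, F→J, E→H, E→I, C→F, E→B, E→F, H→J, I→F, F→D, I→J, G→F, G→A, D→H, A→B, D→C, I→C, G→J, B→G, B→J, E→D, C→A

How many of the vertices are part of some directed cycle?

A vertex is on a directed cycle iff it belongs to a strongly connected component of size ≥ 2 (or has a self-loop).
The vertices on cycles are {A, B, C, D, F, G, H, I} — 8 in total.

8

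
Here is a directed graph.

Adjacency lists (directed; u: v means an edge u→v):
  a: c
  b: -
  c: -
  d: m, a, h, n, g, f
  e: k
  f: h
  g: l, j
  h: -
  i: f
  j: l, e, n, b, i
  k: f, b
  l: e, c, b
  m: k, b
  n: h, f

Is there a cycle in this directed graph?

DFS with white/gray/black marking, starting from k:
k gray
  f gray
    h gray
    h black
  f black
  b gray
  b black
k black
a gray
  c gray
  c black
a black
d gray
  m gray
    m→k: k black — skip
    m→b: b black — skip
  m black
  d→a: a black — skip
  d→h: h black — skip
  n gray
    n→h: h black — skip
    n→f: f black — skip
  n black
  g gray
    l gray
      e gray
        e→k: k black — skip
      e black
      l→c: c black — skip
      l→b: b black — skip
    l black
    j gray
      j→l: l black — skip
      j→e: e black — skip
      j→n: n black — skip
      j→b: b black — skip
      i gray
        i→f: f black — skip
      i black
    j black
  g black
  d→f: f black — skip
d black
Every edge goes to a white or black vertex — no back edge, so the graph is acyclic.

No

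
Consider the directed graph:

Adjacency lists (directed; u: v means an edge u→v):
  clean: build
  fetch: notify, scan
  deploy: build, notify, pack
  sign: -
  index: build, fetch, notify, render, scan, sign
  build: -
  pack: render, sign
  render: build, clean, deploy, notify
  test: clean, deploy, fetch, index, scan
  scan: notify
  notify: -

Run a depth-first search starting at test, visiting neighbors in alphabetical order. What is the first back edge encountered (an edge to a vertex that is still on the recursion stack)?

render->deploy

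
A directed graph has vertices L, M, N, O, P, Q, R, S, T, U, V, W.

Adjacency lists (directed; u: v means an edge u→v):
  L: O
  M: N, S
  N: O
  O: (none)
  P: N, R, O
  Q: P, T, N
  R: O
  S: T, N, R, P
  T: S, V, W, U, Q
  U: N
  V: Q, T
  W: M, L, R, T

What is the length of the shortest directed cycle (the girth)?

2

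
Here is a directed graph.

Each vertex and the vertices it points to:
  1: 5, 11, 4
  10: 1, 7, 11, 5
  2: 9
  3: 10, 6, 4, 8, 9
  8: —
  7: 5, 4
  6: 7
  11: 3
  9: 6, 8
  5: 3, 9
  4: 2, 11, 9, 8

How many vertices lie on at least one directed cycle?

A vertex is on a directed cycle iff it belongs to a strongly connected component of size ≥ 2 (or has a self-loop).
The vertices on cycles are {1, 2, 3, 4, 5, 6, 7, 9, 10, 11} — 10 in total.

10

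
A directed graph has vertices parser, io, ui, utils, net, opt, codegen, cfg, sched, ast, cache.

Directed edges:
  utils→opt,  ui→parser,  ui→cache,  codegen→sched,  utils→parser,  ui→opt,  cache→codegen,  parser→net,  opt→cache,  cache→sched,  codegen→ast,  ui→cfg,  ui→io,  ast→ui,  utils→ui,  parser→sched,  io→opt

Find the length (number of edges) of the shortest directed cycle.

4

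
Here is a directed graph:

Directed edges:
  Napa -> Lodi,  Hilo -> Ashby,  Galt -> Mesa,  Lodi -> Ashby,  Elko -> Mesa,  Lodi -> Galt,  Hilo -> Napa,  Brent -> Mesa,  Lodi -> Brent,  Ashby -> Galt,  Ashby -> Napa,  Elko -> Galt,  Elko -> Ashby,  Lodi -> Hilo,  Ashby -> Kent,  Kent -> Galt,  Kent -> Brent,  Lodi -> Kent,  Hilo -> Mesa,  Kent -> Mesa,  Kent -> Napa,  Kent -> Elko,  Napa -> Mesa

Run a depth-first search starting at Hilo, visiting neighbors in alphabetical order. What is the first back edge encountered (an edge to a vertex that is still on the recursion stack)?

DFS from Hilo (visiting neighbors in alphabetical order); mark gray on enter, black on exit:
Hilo gray
  Ashby gray
    Galt gray
      Mesa gray
      Mesa black
    Galt black
    Kent gray
      Brent gray
        Brent→Mesa: Mesa black — skip
      Brent black
      Elko gray
        Elko→Ashby: Ashby is gray → back edge
First back edge: Elko → Ashby.

Elko->Ashby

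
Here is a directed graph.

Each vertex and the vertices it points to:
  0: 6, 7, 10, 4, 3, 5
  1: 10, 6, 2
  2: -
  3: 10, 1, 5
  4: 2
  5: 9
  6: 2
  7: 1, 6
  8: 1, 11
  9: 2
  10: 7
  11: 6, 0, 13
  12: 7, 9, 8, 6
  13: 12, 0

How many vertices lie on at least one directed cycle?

7

A vertex is on a directed cycle iff it belongs to a strongly connected component of size ≥ 2 (or has a self-loop).
The vertices on cycles are {1, 7, 8, 10, 11, 12, 13} — 7 in total.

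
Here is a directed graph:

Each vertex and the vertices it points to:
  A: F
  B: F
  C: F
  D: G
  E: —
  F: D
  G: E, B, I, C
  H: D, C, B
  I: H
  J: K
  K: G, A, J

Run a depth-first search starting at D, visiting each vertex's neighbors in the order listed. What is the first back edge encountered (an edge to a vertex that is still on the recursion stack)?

DFS from D (visiting each vertex's neighbors in the order listed); mark gray on enter, black on exit:
D gray
  G gray
    E gray
    E black
    B gray
      F gray
        F→D: D is gray → back edge
First back edge: F → D.

F→D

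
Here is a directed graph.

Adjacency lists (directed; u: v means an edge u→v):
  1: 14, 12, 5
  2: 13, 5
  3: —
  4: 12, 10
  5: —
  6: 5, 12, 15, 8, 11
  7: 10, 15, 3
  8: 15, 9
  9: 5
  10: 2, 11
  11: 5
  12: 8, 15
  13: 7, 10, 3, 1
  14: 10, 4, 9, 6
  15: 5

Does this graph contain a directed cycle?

Yes

DFS with white/gray/black marking, starting from 2:
2 gray
  13 gray
    7 gray
      10 gray
        10→2: 2 is gray → back edge
Back edge found, so a cycle exists: 2 → 13 → 7 → 10 → 2.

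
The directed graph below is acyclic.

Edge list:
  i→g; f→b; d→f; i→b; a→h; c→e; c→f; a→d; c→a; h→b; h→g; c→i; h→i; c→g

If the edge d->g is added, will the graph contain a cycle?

No

Adding d→g creates a cycle iff g can already reach d.
Explore from g: no path reaches d. The graph stays acyclic.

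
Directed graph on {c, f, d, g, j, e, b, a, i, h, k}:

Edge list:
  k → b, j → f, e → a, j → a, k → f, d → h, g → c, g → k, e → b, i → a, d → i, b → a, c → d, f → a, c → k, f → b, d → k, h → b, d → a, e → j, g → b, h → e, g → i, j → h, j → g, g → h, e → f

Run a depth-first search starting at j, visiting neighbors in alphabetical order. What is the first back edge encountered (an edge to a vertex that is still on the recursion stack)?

e->j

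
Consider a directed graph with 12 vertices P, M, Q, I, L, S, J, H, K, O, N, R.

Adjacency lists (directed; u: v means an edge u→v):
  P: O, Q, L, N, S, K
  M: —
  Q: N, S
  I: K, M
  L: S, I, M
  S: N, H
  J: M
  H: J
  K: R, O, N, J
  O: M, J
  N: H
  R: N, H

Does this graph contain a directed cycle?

No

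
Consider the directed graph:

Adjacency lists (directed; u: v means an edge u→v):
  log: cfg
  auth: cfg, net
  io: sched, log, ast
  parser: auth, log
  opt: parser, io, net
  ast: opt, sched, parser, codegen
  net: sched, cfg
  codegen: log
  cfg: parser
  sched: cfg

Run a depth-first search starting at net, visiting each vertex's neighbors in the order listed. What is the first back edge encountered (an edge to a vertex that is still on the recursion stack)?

DFS from net (visiting each vertex's neighbors in the order listed); mark gray on enter, black on exit:
net gray
  sched gray
    cfg gray
      parser gray
        auth gray
          auth→cfg: cfg is gray → back edge
First back edge: auth → cfg.

auth→cfg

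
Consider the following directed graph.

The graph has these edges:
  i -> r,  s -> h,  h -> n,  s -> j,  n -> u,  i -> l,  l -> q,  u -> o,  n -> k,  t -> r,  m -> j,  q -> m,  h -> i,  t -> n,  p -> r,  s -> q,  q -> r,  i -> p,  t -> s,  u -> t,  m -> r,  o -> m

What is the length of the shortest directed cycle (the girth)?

3

For each vertex v, BFS finds the shortest path from v back to v.
The shortest such closed walk is n → u → t → n, length 3.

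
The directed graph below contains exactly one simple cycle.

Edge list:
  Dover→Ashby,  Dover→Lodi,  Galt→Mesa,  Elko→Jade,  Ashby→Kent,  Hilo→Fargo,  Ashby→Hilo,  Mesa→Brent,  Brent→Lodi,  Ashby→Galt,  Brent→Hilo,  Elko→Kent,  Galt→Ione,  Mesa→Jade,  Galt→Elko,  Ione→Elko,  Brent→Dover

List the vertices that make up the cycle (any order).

DFS with gray/black marking from Galt:
Galt gray
  Ione gray
    Elko gray
      Jade gray
      Jade black
      Kent gray
      Kent black
    Elko black
  Ione black
  Galt→Elko: Elko black — skip
  Mesa gray
    Brent gray
      Lodi gray
      Lodi black
      Hilo gray
        Fargo gray
        Fargo black
      Hilo black
      Dover gray
        Ashby gray
          Ashby→Hilo: Hilo black — skip
          Ashby→Kent: Kent black — skip
          Ashby→Galt: Galt is gray → back edge
Back edge closes the cycle Galt → Mesa → Brent → Dover → Ashby → Galt; its vertices are {Galt, Mesa, Ashby, Brent, Dover}.

Galt, Mesa, Ashby, Brent, Dover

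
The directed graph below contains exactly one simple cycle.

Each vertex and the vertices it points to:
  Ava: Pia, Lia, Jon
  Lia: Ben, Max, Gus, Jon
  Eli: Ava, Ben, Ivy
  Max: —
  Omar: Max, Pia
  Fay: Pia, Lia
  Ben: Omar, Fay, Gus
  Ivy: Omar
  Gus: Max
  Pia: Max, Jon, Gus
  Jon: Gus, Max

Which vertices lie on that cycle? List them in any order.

Ben, Fay, Lia

DFS with gray/black marking from Ben:
Ben gray
  Omar gray
    Max gray
    Max black
    Pia gray
      Pia→Max: Max black — skip
      Jon gray
        Gus gray
          Gus→Max: Max black — skip
        Gus black
        Jon→Max: Max black — skip
      Jon black
      Pia→Gus: Gus black — skip
    Pia black
  Omar black
  Fay gray
    Fay→Pia: Pia black — skip
    Lia gray
      Lia→Ben: Ben is gray → back edge
Back edge closes the cycle Ben → Fay → Lia → Ben; its vertices are {Ben, Fay, Lia}.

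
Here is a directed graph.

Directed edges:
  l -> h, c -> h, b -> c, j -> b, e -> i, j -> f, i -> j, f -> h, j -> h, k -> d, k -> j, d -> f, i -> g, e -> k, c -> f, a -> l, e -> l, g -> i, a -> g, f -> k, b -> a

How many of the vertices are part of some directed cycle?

A vertex is on a directed cycle iff it belongs to a strongly connected component of size ≥ 2 (or has a self-loop).
The vertices on cycles are {a, b, c, d, f, g, i, j, k} — 9 in total.

9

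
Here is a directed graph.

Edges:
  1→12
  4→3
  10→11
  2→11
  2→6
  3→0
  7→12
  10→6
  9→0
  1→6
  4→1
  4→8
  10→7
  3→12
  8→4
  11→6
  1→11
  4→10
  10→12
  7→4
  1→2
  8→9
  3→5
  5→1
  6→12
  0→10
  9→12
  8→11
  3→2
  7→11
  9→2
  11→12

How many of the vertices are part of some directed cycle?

7

A vertex is on a directed cycle iff it belongs to a strongly connected component of size ≥ 2 (or has a self-loop).
The vertices on cycles are {0, 3, 4, 7, 8, 9, 10} — 7 in total.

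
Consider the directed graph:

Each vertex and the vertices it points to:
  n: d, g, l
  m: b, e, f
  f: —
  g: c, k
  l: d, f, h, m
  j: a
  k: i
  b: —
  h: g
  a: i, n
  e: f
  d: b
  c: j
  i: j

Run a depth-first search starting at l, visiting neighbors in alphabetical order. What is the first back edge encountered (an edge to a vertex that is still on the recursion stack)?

i→j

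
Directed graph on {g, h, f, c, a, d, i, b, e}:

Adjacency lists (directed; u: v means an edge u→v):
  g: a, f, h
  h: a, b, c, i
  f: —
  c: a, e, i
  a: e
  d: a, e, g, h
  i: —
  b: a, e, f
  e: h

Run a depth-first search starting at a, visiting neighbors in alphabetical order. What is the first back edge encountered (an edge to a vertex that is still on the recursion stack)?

h->a

DFS from a (visiting neighbors in alphabetical order); mark gray on enter, black on exit:
a gray
  e gray
    h gray
      h→a: a is gray → back edge
First back edge: h → a.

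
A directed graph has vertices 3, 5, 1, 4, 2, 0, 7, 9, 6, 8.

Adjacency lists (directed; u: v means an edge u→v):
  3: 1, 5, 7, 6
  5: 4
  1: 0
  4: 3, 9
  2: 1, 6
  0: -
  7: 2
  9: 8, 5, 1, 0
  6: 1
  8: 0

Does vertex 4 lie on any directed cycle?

4 is on a cycle iff 4 can reach itself via ≥1 edge.
4 → 3 → 5 → 4 — yes.

Yes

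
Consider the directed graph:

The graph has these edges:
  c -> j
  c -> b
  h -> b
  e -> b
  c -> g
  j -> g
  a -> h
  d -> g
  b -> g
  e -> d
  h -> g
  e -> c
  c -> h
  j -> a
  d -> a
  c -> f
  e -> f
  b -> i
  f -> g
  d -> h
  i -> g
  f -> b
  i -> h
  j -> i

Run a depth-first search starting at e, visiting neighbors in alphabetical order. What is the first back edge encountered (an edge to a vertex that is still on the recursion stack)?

h->b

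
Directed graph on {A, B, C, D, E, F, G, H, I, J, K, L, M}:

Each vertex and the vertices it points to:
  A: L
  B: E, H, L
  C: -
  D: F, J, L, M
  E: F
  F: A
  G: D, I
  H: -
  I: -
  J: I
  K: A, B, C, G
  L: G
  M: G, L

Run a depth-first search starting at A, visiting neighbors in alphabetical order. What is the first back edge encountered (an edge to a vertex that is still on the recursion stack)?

DFS from A (visiting neighbors in alphabetical order); mark gray on enter, black on exit:
A gray
  L gray
    G gray
      D gray
        F gray
          F→A: A is gray → back edge
First back edge: F → A.

F→A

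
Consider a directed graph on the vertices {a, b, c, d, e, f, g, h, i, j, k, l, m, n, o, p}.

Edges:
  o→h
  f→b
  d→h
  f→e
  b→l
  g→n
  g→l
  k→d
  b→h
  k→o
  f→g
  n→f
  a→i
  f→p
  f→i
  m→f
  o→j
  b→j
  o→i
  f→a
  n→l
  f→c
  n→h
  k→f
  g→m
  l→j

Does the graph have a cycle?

Yes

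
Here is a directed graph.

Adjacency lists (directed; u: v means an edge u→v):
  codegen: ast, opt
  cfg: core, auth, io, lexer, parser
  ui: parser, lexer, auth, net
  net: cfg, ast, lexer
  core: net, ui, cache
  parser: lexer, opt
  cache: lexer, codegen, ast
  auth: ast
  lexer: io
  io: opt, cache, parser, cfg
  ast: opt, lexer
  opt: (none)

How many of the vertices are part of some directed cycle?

11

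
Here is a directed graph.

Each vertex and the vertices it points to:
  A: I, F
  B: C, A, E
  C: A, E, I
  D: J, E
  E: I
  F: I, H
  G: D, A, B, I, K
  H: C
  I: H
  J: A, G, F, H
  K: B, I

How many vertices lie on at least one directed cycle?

9

A vertex is on a directed cycle iff it belongs to a strongly connected component of size ≥ 2 (or has a self-loop).
The vertices on cycles are {A, C, D, E, F, G, H, I, J} — 9 in total.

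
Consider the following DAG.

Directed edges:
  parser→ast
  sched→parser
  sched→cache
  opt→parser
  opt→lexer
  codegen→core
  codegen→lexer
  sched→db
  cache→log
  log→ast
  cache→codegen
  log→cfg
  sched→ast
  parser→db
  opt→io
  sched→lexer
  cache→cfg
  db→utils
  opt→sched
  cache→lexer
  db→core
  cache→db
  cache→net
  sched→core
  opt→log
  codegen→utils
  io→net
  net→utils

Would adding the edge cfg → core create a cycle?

Adding cfg→core creates a cycle iff core can already reach cfg.
Explore from core: no path reaches cfg. The graph stays acyclic.

No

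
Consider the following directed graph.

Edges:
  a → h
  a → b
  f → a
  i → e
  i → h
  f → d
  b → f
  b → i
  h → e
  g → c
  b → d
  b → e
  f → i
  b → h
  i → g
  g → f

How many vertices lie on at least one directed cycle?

5

A vertex is on a directed cycle iff it belongs to a strongly connected component of size ≥ 2 (or has a self-loop).
The vertices on cycles are {a, b, f, g, i} — 5 in total.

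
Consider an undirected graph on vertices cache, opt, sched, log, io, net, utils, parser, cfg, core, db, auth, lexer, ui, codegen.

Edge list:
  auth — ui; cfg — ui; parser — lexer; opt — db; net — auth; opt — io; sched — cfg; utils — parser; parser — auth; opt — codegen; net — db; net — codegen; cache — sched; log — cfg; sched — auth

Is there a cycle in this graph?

DFS, tracking each vertex's parent; an edge to a visited non-parent vertex closes a cycle.
Start from db:
visit db (parent –)
  visit opt (parent db)
    opt–db: parent, skip
    visit io (parent opt)
      io–opt: parent, skip
    visit codegen (parent opt)
      codegen–opt: parent, skip
      visit net (parent codegen)
        net–db: db visited and ≠ parent → cycle
Cycle: db – opt – codegen – net – db.

Yes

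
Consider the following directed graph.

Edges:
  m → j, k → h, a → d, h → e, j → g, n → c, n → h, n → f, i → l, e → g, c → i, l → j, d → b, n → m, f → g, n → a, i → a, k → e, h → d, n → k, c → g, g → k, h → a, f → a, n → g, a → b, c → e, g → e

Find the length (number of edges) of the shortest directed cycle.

2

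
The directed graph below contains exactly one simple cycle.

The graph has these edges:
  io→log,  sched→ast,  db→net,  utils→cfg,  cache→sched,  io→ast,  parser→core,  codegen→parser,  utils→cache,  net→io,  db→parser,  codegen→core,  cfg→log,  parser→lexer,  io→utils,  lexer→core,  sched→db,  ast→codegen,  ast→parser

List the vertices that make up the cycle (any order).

db, io, net, cache, sched, utils

DFS with gray/black marking from io:
io gray
  ast gray
    codegen gray
      parser gray
        core gray
        core black
        lexer gray
          lexer→core: core black — skip
        lexer black
      parser black
      codegen→core: core black — skip
    codegen black
    ast→parser: parser black — skip
  ast black
  utils gray
    cache gray
      sched gray
        db gray
          net gray
            net→io: io is gray → back edge
Back edge closes the cycle io → utils → cache → sched → db → net → io; its vertices are {db, io, net, cache, sched, utils}.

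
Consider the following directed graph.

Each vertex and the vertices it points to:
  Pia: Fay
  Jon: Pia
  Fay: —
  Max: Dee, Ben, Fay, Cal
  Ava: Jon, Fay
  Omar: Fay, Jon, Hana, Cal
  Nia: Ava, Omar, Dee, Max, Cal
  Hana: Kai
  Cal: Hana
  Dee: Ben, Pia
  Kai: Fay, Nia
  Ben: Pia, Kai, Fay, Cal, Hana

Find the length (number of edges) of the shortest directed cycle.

4

For each vertex v, BFS finds the shortest path from v back to v.
The shortest such closed walk is Nia → Max → Ben → Kai → Nia, length 4.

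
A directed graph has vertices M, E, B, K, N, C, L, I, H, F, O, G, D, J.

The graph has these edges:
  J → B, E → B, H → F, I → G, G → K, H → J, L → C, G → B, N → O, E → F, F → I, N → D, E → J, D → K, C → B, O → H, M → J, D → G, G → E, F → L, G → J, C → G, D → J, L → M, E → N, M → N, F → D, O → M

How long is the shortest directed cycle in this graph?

3

For each vertex v, BFS finds the shortest path from v back to v.
The shortest such closed walk is N → O → M → N, length 3.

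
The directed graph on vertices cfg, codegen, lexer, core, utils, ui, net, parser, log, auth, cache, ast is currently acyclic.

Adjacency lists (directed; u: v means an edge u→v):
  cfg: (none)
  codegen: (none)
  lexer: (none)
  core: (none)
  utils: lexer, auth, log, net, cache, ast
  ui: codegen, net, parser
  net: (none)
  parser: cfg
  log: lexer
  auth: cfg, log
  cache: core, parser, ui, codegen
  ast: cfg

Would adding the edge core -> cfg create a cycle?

No

Adding core→cfg creates a cycle iff cfg can already reach core.
Explore from cfg: no path reaches core. The graph stays acyclic.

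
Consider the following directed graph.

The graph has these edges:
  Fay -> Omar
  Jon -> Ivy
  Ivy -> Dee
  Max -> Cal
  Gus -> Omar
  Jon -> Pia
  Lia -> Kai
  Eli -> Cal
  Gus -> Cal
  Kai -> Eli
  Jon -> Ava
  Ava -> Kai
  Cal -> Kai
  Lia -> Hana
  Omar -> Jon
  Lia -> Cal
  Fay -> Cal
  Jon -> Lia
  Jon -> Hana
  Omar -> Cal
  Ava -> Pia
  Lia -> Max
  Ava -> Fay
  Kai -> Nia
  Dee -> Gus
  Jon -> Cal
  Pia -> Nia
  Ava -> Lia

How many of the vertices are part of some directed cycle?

A vertex is on a directed cycle iff it belongs to a strongly connected component of size ≥ 2 (or has a self-loop).
The vertices on cycles are {Ava, Cal, Dee, Eli, Fay, Gus, Ivy, Jon, Kai, Omar} — 10 in total.

10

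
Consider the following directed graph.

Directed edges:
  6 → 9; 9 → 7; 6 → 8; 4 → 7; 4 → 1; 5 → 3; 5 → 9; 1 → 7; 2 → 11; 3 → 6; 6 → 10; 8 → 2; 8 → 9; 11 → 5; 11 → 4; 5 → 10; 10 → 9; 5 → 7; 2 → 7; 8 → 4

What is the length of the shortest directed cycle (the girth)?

6

For each vertex v, BFS finds the shortest path from v back to v.
The shortest such closed walk is 8 → 2 → 11 → 5 → 3 → 6 → 8, length 6.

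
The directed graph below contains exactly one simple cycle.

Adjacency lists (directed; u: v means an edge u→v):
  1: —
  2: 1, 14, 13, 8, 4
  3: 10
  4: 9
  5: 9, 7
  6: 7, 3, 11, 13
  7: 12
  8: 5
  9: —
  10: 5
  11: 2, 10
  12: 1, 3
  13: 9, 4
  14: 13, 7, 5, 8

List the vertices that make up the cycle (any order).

DFS with gray/black marking from 7:
7 gray
  12 gray
    1 gray
    1 black
    3 gray
      10 gray
        5 gray
          9 gray
          9 black
          5→7: 7 is gray → back edge
Back edge closes the cycle 7 → 12 → 3 → 10 → 5 → 7; its vertices are {3, 5, 7, 10, 12}.

3, 5, 7, 10, 12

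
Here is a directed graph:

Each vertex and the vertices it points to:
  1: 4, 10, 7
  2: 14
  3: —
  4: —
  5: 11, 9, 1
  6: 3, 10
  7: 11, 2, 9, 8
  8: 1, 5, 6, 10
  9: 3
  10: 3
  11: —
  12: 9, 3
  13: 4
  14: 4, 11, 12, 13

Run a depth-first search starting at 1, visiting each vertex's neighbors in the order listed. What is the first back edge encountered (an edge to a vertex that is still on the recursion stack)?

8→1

DFS from 1 (visiting each vertex's neighbors in the order listed); mark gray on enter, black on exit:
1 gray
  4 gray
  4 black
  10 gray
    3 gray
    3 black
  10 black
  7 gray
    11 gray
    11 black
    2 gray
      14 gray
        14→4: 4 black — skip
        14→11: 11 black — skip
        12 gray
          9 gray
            9→3: 3 black — skip
          9 black
          12→3: 3 black — skip
        12 black
        13 gray
          13→4: 4 black — skip
        13 black
      14 black
    2 black
    7→9: 9 black — skip
    8 gray
      8→1: 1 is gray → back edge
First back edge: 8 → 1.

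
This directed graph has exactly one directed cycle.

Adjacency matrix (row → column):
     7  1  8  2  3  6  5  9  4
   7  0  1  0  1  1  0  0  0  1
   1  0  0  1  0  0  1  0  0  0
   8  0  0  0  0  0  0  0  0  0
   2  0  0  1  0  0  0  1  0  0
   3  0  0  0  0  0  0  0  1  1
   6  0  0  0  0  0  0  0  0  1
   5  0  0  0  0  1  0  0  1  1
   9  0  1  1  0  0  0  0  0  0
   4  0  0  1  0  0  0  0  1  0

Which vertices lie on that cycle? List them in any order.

1, 4, 6, 9

DFS with gray/black marking from 1:
1 gray
  6 gray
    4 gray
      8 gray
      8 black
      9 gray
        9→1: 1 is gray → back edge
Back edge closes the cycle 1 → 6 → 4 → 9 → 1; its vertices are {1, 4, 6, 9}.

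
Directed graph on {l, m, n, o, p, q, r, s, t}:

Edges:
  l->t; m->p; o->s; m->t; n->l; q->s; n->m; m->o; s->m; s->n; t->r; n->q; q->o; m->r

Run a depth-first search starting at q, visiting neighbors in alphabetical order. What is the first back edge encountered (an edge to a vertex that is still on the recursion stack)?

m→o

DFS from q (visiting neighbors in alphabetical order); mark gray on enter, black on exit:
q gray
  o gray
    s gray
      m gray
        m→o: o is gray → back edge
First back edge: m → o.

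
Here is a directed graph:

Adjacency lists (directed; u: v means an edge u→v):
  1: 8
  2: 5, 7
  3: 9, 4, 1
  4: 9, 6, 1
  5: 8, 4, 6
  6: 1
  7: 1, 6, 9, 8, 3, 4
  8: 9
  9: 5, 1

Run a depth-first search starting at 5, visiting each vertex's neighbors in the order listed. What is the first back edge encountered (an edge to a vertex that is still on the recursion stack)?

9->5

DFS from 5 (visiting each vertex's neighbors in the order listed); mark gray on enter, black on exit:
5 gray
  8 gray
    9 gray
      9→5: 5 is gray → back edge
First back edge: 9 → 5.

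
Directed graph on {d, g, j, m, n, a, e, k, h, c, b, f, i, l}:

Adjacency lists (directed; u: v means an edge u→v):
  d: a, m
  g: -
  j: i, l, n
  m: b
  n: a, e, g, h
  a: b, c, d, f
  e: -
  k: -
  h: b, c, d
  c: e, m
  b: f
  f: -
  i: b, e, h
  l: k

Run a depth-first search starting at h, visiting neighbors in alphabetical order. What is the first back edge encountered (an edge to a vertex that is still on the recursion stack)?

a→d

DFS from h (visiting neighbors in alphabetical order); mark gray on enter, black on exit:
h gray
  b gray
    f gray
    f black
  b black
  c gray
    e gray
    e black
    m gray
      m→b: b black — skip
    m black
  c black
  d gray
    a gray
      a→b: b black — skip
      a→c: c black — skip
      a→d: d is gray → back edge
First back edge: a → d.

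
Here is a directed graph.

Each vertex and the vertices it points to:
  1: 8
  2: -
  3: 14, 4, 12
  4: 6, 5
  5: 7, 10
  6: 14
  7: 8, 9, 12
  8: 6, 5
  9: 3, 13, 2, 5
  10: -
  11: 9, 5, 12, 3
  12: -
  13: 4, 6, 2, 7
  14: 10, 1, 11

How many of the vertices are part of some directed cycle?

11

A vertex is on a directed cycle iff it belongs to a strongly connected component of size ≥ 2 (or has a self-loop).
The vertices on cycles are {1, 3, 4, 5, 6, 7, 8, 9, 11, 13, 14} — 11 in total.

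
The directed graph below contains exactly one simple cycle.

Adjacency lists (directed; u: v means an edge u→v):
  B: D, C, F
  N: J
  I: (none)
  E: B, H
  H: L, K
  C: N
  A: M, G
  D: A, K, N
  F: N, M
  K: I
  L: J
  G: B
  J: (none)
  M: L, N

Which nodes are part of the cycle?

DFS with gray/black marking from B:
B gray
  D gray
    A gray
      M gray
        L gray
          J gray
          J black
        L black
        N gray
          N→J: J black — skip
        N black
      M black
      G gray
        G→B: B is gray → back edge
Back edge closes the cycle B → D → A → G → B; its vertices are {A, B, D, G}.

A, B, D, G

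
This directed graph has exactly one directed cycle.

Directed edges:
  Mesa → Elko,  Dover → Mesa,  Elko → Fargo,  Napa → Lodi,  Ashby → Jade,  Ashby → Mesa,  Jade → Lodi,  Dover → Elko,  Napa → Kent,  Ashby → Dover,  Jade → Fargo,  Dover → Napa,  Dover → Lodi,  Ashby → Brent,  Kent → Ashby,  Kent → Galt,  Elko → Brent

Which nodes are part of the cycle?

Kent, Napa, Ashby, Dover

DFS with gray/black marking from Kent:
Kent gray
  Galt gray
  Galt black
  Ashby gray
    Dover gray
      Lodi gray
      Lodi black
      Elko gray
        Brent gray
        Brent black
        Fargo gray
        Fargo black
      Elko black
      Mesa gray
        Mesa→Elko: Elko black — skip
      Mesa black
      Napa gray
        Napa→Lodi: Lodi black — skip
        Napa→Kent: Kent is gray → back edge
Back edge closes the cycle Kent → Ashby → Dover → Napa → Kent; its vertices are {Kent, Napa, Ashby, Dover}.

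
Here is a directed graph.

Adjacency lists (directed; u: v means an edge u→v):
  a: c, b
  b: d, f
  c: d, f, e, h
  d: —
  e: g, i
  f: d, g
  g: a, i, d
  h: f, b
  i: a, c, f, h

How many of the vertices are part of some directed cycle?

8

A vertex is on a directed cycle iff it belongs to a strongly connected component of size ≥ 2 (or has a self-loop).
The vertices on cycles are {a, b, c, e, f, g, h, i} — 8 in total.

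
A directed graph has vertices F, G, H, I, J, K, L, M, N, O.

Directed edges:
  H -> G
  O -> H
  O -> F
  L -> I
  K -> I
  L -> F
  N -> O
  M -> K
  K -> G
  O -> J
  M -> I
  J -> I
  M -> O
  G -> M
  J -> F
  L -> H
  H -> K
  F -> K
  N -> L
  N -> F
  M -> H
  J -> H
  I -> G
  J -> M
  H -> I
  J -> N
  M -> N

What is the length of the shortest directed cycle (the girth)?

3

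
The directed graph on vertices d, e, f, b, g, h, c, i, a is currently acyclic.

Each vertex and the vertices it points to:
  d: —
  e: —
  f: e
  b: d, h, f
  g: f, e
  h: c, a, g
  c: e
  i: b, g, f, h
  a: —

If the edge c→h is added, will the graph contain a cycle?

Yes

Adding c→h creates a cycle iff h can already reach c.
Path from h: h → c.
So h → … → c → h is a cycle.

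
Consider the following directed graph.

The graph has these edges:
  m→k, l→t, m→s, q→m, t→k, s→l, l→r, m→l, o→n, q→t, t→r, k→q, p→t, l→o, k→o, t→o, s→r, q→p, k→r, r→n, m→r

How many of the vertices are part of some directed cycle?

7

A vertex is on a directed cycle iff it belongs to a strongly connected component of size ≥ 2 (or has a self-loop).
The vertices on cycles are {k, l, m, p, q, s, t} — 7 in total.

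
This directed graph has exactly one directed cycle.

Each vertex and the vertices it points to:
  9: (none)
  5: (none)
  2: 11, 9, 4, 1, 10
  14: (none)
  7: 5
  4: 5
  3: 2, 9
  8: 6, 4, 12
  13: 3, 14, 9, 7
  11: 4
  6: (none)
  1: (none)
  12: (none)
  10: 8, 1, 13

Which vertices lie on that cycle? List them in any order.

2, 3, 10, 13

DFS with gray/black marking from 2:
2 gray
  11 gray
    4 gray
      5 gray
      5 black
    4 black
  11 black
  9 gray
  9 black
  2→4: 4 black — skip
  1 gray
  1 black
  10 gray
    8 gray
      6 gray
      6 black
      8→4: 4 black — skip
      12 gray
      12 black
    8 black
    10→1: 1 black — skip
    13 gray
      3 gray
        3→2: 2 is gray → back edge
Back edge closes the cycle 2 → 10 → 13 → 3 → 2; its vertices are {2, 3, 10, 13}.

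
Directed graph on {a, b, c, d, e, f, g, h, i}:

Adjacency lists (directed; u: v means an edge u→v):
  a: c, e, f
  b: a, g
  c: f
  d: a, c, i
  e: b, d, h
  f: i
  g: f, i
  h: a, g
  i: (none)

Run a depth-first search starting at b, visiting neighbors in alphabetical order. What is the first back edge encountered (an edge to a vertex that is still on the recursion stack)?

DFS from b (visiting neighbors in alphabetical order); mark gray on enter, black on exit:
b gray
  a gray
    c gray
      f gray
        i gray
        i black
      f black
    c black
    e gray
      e→b: b is gray → back edge
First back edge: e → b.

e->b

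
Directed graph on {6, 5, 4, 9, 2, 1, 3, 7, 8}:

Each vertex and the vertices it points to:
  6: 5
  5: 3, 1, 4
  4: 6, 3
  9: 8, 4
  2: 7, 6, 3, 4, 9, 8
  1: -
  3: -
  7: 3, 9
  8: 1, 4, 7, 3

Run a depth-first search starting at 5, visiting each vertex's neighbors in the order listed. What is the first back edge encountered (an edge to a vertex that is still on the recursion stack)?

DFS from 5 (visiting each vertex's neighbors in the order listed); mark gray on enter, black on exit:
5 gray
  3 gray
  3 black
  1 gray
  1 black
  4 gray
    6 gray
      6→5: 5 is gray → back edge
First back edge: 6 → 5.

6→5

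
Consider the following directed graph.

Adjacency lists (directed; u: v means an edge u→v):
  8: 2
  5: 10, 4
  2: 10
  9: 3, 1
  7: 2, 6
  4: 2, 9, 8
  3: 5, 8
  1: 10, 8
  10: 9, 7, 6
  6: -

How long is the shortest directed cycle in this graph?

For each vertex v, BFS finds the shortest path from v back to v.
The shortest such closed walk is 10 → 9 → 1 → 10, length 3.

3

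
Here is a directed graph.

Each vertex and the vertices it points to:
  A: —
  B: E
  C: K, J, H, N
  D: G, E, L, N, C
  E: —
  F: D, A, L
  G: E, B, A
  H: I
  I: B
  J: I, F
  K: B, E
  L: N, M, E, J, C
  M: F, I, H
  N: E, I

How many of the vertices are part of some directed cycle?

6

A vertex is on a directed cycle iff it belongs to a strongly connected component of size ≥ 2 (or has a self-loop).
The vertices on cycles are {C, D, F, J, L, M} — 6 in total.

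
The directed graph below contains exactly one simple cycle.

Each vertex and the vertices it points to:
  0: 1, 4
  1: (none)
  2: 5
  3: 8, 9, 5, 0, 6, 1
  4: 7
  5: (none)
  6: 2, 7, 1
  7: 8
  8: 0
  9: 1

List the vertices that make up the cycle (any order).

0, 4, 7, 8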